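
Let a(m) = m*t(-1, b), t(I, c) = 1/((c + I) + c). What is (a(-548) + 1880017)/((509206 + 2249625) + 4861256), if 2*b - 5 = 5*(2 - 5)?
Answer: 20680735/83820957 ≈ 0.24673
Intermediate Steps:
b = -5 (b = 5/2 + (5*(2 - 5))/2 = 5/2 + (5*(-3))/2 = 5/2 + (½)*(-15) = 5/2 - 15/2 = -5)
t(I, c) = 1/(I + 2*c) (t(I, c) = 1/((I + c) + c) = 1/(I + 2*c))
a(m) = -m/11 (a(m) = m/(-1 + 2*(-5)) = m/(-1 - 10) = m/(-11) = m*(-1/11) = -m/11)
(a(-548) + 1880017)/((509206 + 2249625) + 4861256) = (-1/11*(-548) + 1880017)/((509206 + 2249625) + 4861256) = (548/11 + 1880017)/(2758831 + 4861256) = (20680735/11)/7620087 = (20680735/11)*(1/7620087) = 20680735/83820957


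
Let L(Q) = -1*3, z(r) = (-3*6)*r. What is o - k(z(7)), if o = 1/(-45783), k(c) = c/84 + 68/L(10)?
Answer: 2212843/91566 ≈ 24.167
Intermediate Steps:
z(r) = -18*r
L(Q) = -3
k(c) = -68/3 + c/84 (k(c) = c/84 + 68/(-3) = c*(1/84) + 68*(-1/3) = c/84 - 68/3 = -68/3 + c/84)
o = -1/45783 ≈ -2.1842e-5
o - k(z(7)) = -1/45783 - (-68/3 + (-18*7)/84) = -1/45783 - (-68/3 + (1/84)*(-126)) = -1/45783 - (-68/3 - 3/2) = -1/45783 - 1*(-145/6) = -1/45783 + 145/6 = 2212843/91566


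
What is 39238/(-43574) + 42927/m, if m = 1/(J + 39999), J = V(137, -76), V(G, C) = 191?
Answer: 37587719544691/21787 ≈ 1.7252e+9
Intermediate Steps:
J = 191
m = 1/40190 (m = 1/(191 + 39999) = 1/40190 ≈ 2.4882e-5)
39238/(-43574) + 42927/m = 39238/(-43574) + 42927/(1/40190) = 39238*(-1/43574) + 42927*40190 = -19619/21787 + 1725236130 = 37587719544691/21787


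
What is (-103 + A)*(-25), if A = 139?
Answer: -900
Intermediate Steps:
(-103 + A)*(-25) = (-103 + 139)*(-25) = 36*(-25) = -900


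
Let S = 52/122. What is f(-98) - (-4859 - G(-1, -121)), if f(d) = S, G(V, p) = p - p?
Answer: 296425/61 ≈ 4859.4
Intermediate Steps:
G(V, p) = 0
S = 26/61 (S = 52*(1/122) = 26/61 ≈ 0.42623)
f(d) = 26/61
f(-98) - (-4859 - G(-1, -121)) = 26/61 - (-4859 - 1*0) = 26/61 - (-4859 + 0) = 26/61 - 1*(-4859) = 26/61 + 4859 = 296425/61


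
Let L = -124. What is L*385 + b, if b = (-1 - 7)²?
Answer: -47676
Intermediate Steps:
b = 64 (b = (-8)² = 64)
L*385 + b = -124*385 + 64 = -47740 + 64 = -47676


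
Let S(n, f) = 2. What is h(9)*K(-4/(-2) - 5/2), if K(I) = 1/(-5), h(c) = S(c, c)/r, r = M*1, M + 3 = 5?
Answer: -⅕ ≈ -0.20000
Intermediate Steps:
M = 2 (M = -3 + 5 = 2)
r = 2 (r = 2*1 = 2)
h(c) = 1 (h(c) = 2/2 = 2*(½) = 1)
K(I) = -⅕
h(9)*K(-4/(-2) - 5/2) = 1*(-⅕) = -⅕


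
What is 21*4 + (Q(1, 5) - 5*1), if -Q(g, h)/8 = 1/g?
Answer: 71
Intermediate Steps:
Q(g, h) = -8/g
21*4 + (Q(1, 5) - 5*1) = 21*4 + (-8/1 - 5*1) = 84 + (-8*1 - 5) = 84 + (-8 - 5) = 84 - 13 = 71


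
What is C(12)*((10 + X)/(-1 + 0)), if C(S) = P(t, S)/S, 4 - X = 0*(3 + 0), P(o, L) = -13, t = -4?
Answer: 91/6 ≈ 15.167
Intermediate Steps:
X = 4 (X = 4 - 0*(3 + 0) = 4 - 0*3 = 4 - 1*0 = 4 + 0 = 4)
C(S) = -13/S
C(12)*((10 + X)/(-1 + 0)) = (-13/12)*((10 + 4)/(-1 + 0)) = (-13*1/12)*(14/(-1)) = -91*(-1)/6 = -13/12*(-14) = 91/6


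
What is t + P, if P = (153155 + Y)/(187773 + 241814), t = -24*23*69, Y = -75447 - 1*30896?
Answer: -16362062844/429587 ≈ -38088.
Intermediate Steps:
Y = -106343 (Y = -75447 - 30896 = -106343)
t = -38088 (t = -552*69 = -38088)
P = 46812/429587 (P = (153155 - 106343)/(187773 + 241814) = 46812/429587 ≈ 0.10897)
t + P = -38088 + 46812/429587 = -16362062844/429587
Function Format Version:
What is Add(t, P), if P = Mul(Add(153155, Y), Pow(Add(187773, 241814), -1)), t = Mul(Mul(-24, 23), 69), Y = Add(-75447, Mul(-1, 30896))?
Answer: Rational(-16362062844, 429587) ≈ -38088.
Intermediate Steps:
Y = -106343 (Y = Add(-75447, -30896) = -106343)
t = -38088 (t = Mul(-552, 69) = -38088)
P = Rational(46812, 429587) (P = Mul(Add(153155, -106343), Pow(Add(187773, 241814), -1)) = Mul(46812, Pow(429587, -1)) = Mul(46812, Rational(1, 429587)) = Rational(46812, 429587) ≈ 0.10897)
Add(t, P) = Add(-38088, Rational(46812, 429587)) = Rational(-16362062844, 429587)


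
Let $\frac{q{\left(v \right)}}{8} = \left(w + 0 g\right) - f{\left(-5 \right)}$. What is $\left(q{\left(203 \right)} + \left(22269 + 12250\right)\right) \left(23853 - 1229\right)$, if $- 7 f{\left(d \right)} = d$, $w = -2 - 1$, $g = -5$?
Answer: $780285600$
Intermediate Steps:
$w = -3$ ($w = -2 - 1 = -3$)
$f{\left(d \right)} = - \frac{d}{7}$
$q{\left(v \right)} = - \frac{208}{7}$ ($q{\left(v \right)} = 8 \left(\left(-3 + 0 \left(-5\right)\right) - \left(- \frac{1}{7}\right) \left(-5\right)\right) = 8 \left(\left(-3 + 0\right) - \frac{5}{7}\right) = 8 \left(-3 - \frac{5}{7}\right) = 8 \left(- \frac{26}{7}\right) = - \frac{208}{7}$)
$\left(q{\left(203 \right)} + \left(22269 + 12250\right)\right) \left(23853 - 1229\right) = \left(- \frac{208}{7} + \left(22269 + 12250\right)\right) \left(23853 - 1229\right) = \left(- \frac{208}{7} + 34519\right) 22624 = \frac{241425}{7} \cdot 22624 = 780285600$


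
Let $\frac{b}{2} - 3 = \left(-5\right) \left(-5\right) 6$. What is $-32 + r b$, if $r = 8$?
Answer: $2416$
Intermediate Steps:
$b = 306$ ($b = 6 + 2 \left(-5\right) \left(-5\right) 6 = 6 + 2 \cdot 25 \cdot 6 = 6 + 2 \cdot 150 = 6 + 300 = 306$)
$-32 + r b = -32 + 8 \cdot 306 = -32 + 2448 = 2416$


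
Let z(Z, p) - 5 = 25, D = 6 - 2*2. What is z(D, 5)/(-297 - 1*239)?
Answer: -15/268 ≈ -0.055970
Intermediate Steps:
D = 2 (D = 6 - 4 = 2)
z(Z, p) = 30 (z(Z, p) = 5 + 25 = 30)
z(D, 5)/(-297 - 1*239) = 30/(-297 - 1*239) = 30/(-297 - 239) = 30/(-536) = 30*(-1/536) = -15/268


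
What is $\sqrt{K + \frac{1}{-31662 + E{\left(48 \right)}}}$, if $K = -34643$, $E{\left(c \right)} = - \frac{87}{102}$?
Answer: $\frac{5 i \sqrt{13272356455141}}{97867} \approx 186.13 i$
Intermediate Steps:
$E{\left(c \right)} = - \frac{29}{34}$ ($E{\left(c \right)} = \left(-87\right) \frac{1}{102} = - \frac{29}{34}$)
$\sqrt{K + \frac{1}{-31662 + E{\left(48 \right)}}} = \sqrt{-34643 + \frac{1}{-31662 - \frac{29}{34}}} = \sqrt{-34643 + \frac{1}{- \frac{1076537}{34}}} = \sqrt{-34643 - \frac{34}{1076537}} = \sqrt{- \frac{37294471325}{1076537}} = \frac{5 i \sqrt{13272356455141}}{97867}$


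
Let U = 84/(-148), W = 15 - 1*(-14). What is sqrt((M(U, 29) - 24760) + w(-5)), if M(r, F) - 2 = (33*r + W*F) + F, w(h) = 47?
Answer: 3*I*sqrt(3629330)/37 ≈ 154.47*I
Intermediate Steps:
W = 29 (W = 15 + 14 = 29)
U = -21/37 (U = 84*(-1/148) = -21/37 ≈ -0.56757)
M(r, F) = 2 + 30*F + 33*r (M(r, F) = 2 + ((33*r + 29*F) + F) = 2 + ((29*F + 33*r) + F) = 2 + (30*F + 33*r) = 2 + 30*F + 33*r)
sqrt((M(U, 29) - 24760) + w(-5)) = sqrt(((2 + 30*29 + 33*(-21/37)) - 24760) + 47) = sqrt(((2 + 870 - 693/37) - 24760) + 47) = sqrt((31571/37 - 24760) + 47) = sqrt(-884549/37 + 47) = sqrt(-882810/37) = 3*I*sqrt(3629330)/37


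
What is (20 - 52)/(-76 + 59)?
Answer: 32/17 ≈ 1.8824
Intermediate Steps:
(20 - 52)/(-76 + 59) = -32/(-17) = -32*(-1/17) = 32/17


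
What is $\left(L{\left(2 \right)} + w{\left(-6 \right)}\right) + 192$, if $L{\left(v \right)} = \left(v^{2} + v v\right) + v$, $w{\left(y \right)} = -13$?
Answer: $189$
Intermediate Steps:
$L{\left(v \right)} = v + 2 v^{2}$ ($L{\left(v \right)} = \left(v^{2} + v^{2}\right) + v = 2 v^{2} + v = v + 2 v^{2}$)
$\left(L{\left(2 \right)} + w{\left(-6 \right)}\right) + 192 = \left(2 \left(1 + 2 \cdot 2\right) - 13\right) + 192 = \left(2 \left(1 + 4\right) - 13\right) + 192 = \left(2 \cdot 5 - 13\right) + 192 = \left(10 - 13\right) + 192 = -3 + 192 = 189$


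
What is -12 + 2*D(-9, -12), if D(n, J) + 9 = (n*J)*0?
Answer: -30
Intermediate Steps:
D(n, J) = -9 (D(n, J) = -9 + (n*J)*0 = -9 + (J*n)*0 = -9 + 0 = -9)
-12 + 2*D(-9, -12) = -12 + 2*(-9) = -12 - 18 = -30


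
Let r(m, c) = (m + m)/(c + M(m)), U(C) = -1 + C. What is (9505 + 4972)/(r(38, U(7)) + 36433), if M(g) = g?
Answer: 159247/400782 ≈ 0.39734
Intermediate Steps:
r(m, c) = 2*m/(c + m) (r(m, c) = (m + m)/(c + m) = (2*m)/(c + m) = 2*m/(c + m))
(9505 + 4972)/(r(38, U(7)) + 36433) = (9505 + 4972)/(2*38/((-1 + 7) + 38) + 36433) = 14477/(2*38/(6 + 38) + 36433) = 14477/(2*38/44 + 36433) = 14477/(2*38*(1/44) + 36433) = 14477/(19/11 + 36433) = 14477/(400782/11) = 14477*(11/400782) = 159247/400782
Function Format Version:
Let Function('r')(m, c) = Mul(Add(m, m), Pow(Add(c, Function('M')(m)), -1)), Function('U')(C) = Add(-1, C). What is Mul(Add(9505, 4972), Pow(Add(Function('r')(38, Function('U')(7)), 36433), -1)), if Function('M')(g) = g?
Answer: Rational(159247, 400782) ≈ 0.39734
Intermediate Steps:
Function('r')(m, c) = Mul(2, m, Pow(Add(c, m), -1)) (Function('r')(m, c) = Mul(Add(m, m), Pow(Add(c, m), -1)) = Mul(Mul(2, m), Pow(Add(c, m), -1)) = Mul(2, m, Pow(Add(c, m), -1)))
Mul(Add(9505, 4972), Pow(Add(Function('r')(38, Function('U')(7)), 36433), -1)) = Mul(Add(9505, 4972), Pow(Add(Mul(2, 38, Pow(Add(Add(-1, 7), 38), -1)), 36433), -1)) = Mul(14477, Pow(Add(Mul(2, 38, Pow(Add(6, 38), -1)), 36433), -1)) = Mul(14477, Pow(Add(Mul(2, 38, Pow(44, -1)), 36433), -1)) = Mul(14477, Pow(Add(Mul(2, 38, Rational(1, 44)), 36433), -1)) = Mul(14477, Pow(Add(Rational(19, 11), 36433), -1)) = Mul(14477, Pow(Rational(400782, 11), -1)) = Mul(14477, Rational(11, 400782)) = Rational(159247, 400782)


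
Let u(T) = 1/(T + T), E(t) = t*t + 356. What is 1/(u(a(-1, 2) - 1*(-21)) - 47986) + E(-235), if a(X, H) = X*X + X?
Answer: 112018558749/2015411 ≈ 55581.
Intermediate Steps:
E(t) = 356 + t² (E(t) = t² + 356 = 356 + t²)
a(X, H) = X + X² (a(X, H) = X² + X = X + X²)
u(T) = 1/(2*T)
1/(u(a(-1, 2) - 1*(-21)) - 47986) + E(-235) = 1/(1/(2*(-(1 - 1) - 1*(-21))) - 47986) + (356 + (-235)²) = 1/(1/(2*(-1*0 + 21)) - 47986) + (356 + 55225) = 1/(1/(2*(0 + 21)) - 47986) + 55581 = 1/((½)/21 - 47986) + 55581 = 1/((½)*(1/21) - 47986) + 55581 = 1/(1/42 - 47986) + 55581 = 1/(-2015411/42) + 55581 = -42/2015411 + 55581 = 112018558749/2015411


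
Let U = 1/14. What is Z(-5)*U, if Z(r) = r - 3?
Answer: -4/7 ≈ -0.57143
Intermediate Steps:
Z(r) = -3 + r
U = 1/14 ≈ 0.071429
Z(-5)*U = (-3 - 5)*(1/14) = -8*1/14 = -4/7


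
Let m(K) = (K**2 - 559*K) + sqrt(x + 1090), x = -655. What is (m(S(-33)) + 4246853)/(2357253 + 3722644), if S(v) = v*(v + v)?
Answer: 7773035/6079897 + sqrt(435)/6079897 ≈ 1.2785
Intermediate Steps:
S(v) = 2*v**2 (S(v) = v*(2*v) = 2*v**2)
m(K) = sqrt(435) + K**2 - 559*K (m(K) = (K**2 - 559*K) + sqrt(-655 + 1090) = (K**2 - 559*K) + sqrt(435) = sqrt(435) + K**2 - 559*K)
(m(S(-33)) + 4246853)/(2357253 + 3722644) = ((sqrt(435) + (2*(-33)**2)**2 - 1118*(-33)**2) + 4246853)/(2357253 + 3722644) = ((sqrt(435) + (2*1089)**2 - 1118*1089) + 4246853)/6079897 = ((sqrt(435) + 2178**2 - 559*2178) + 4246853)*(1/6079897) = ((sqrt(435) + 4743684 - 1217502) + 4246853)*(1/6079897) = ((3526182 + sqrt(435)) + 4246853)*(1/6079897) = (7773035 + sqrt(435))*(1/6079897) = 7773035/6079897 + sqrt(435)/6079897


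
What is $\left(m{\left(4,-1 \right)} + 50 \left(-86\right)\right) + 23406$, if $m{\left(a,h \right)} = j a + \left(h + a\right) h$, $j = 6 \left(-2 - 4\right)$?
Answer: $18959$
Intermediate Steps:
$j = -36$ ($j = 6 \left(-6\right) = -36$)
$m{\left(a,h \right)} = - 36 a + h \left(a + h\right)$ ($m{\left(a,h \right)} = - 36 a + \left(h + a\right) h = - 36 a + \left(a + h\right) h = - 36 a + h \left(a + h\right)$)
$\left(m{\left(4,-1 \right)} + 50 \left(-86\right)\right) + 23406 = \left(\left(\left(-1\right)^{2} - 144 + 4 \left(-1\right)\right) + 50 \left(-86\right)\right) + 23406 = \left(\left(1 - 144 - 4\right) - 4300\right) + 23406 = \left(-147 - 4300\right) + 23406 = -4447 + 23406 = 18959$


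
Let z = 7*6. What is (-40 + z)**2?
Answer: 4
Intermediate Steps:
z = 42
(-40 + z)**2 = (-40 + 42)**2 = 2**2 = 4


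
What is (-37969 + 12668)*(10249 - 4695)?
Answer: -140521754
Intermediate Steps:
(-37969 + 12668)*(10249 - 4695) = -25301*5554 = -140521754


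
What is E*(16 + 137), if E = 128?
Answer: 19584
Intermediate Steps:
E*(16 + 137) = 128*(16 + 137) = 128*153 = 19584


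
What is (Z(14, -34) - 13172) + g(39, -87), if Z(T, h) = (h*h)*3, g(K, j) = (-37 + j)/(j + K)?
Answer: -116417/12 ≈ -9701.4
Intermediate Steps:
g(K, j) = (-37 + j)/(K + j)
Z(T, h) = 3*h² (Z(T, h) = h²*3 = 3*h²)
(Z(14, -34) - 13172) + g(39, -87) = (3*(-34)² - 13172) + (-37 - 87)/(39 - 87) = (3*1156 - 13172) - 124/(-48) = (3468 - 13172) - 1/48*(-124) = -9704 + 31/12 = -116417/12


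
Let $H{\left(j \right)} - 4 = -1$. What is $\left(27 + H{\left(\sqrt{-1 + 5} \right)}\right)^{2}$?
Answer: $900$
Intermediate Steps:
$H{\left(j \right)} = 3$ ($H{\left(j \right)} = 4 - 1 = 3$)
$\left(27 + H{\left(\sqrt{-1 + 5} \right)}\right)^{2} = \left(27 + 3\right)^{2} = 30^{2} = 900$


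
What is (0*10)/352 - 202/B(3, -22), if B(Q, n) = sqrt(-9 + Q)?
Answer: 101*I*sqrt(6)/3 ≈ 82.466*I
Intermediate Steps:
(0*10)/352 - 202/B(3, -22) = (0*10)/352 - 202/sqrt(-9 + 3) = 0*(1/352) - 202*(-I*sqrt(6)/6) = 0 - 202*(-I*sqrt(6)/6) = 0 - (-101)*I*sqrt(6)/3 = 0 + 101*I*sqrt(6)/3 = 101*I*sqrt(6)/3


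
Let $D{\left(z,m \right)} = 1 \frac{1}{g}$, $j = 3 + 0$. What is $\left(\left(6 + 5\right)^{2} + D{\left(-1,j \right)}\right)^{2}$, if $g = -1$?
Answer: $14400$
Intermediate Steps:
$j = 3$
$D{\left(z,m \right)} = -1$ ($D{\left(z,m \right)} = 1 \frac{1}{-1} = 1 \left(-1\right) = -1$)
$\left(\left(6 + 5\right)^{2} + D{\left(-1,j \right)}\right)^{2} = \left(\left(6 + 5\right)^{2} - 1\right)^{2} = \left(11^{2} - 1\right)^{2} = \left(121 - 1\right)^{2} = 120^{2} = 14400$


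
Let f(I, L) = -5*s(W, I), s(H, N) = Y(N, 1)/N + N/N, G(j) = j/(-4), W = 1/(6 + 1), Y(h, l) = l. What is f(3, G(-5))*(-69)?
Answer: 460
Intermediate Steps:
W = ⅐ (W = 1/7 = ⅐ ≈ 0.14286)
G(j) = -j/4 (G(j) = j*(-¼) = -j/4)
s(H, N) = 1 + 1/N (s(H, N) = 1/N + N/N = 1/N + 1 = 1 + 1/N)
f(I, L) = -5*(1 + I)/I
f(3, G(-5))*(-69) = (-5 - 5/3)*(-69) = -20/3*(-69) = 460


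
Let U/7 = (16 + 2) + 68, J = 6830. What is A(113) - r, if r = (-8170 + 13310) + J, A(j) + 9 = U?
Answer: -11377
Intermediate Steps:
U = 602 (U = 7*((16 + 2) + 68) = 7*(18 + 68) = 7*86 = 602)
A(j) = 593 (A(j) = -9 + 602 = 593)
r = 11970 (r = (-8170 + 13310) + 6830 = 5140 + 6830 = 11970)
A(113) - r = 593 - 1*11970 = 593 - 11970 = -11377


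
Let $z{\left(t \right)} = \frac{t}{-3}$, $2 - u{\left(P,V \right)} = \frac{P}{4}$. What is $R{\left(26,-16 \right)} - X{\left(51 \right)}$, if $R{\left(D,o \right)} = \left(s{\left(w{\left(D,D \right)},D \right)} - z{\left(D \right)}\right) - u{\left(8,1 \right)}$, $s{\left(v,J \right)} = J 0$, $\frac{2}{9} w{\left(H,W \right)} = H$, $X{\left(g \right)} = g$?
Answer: $- \frac{127}{3} \approx -42.333$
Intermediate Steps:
$u{\left(P,V \right)} = 2 - \frac{P}{4}$
$z{\left(t \right)} = - \frac{t}{3}$ ($z{\left(t \right)} = t \left(- \frac{1}{3}\right) = - \frac{t}{3}$)
$w{\left(H,W \right)} = \frac{9 H}{2}$
$s{\left(v,J \right)} = 0$
$R{\left(D,o \right)} = \frac{D}{3}$ ($R{\left(D,o \right)} = \left(0 - - \frac{D}{3}\right) - \left(2 - 2\right) = \left(0 + \frac{D}{3}\right) - \left(2 - 2\right) = \frac{D}{3} - 0 = \frac{D}{3} + 0 = \frac{D}{3}$)
$R{\left(26,-16 \right)} - X{\left(51 \right)} = \frac{1}{3} \cdot 26 - 51 = \frac{26}{3} - 51 = - \frac{127}{3}$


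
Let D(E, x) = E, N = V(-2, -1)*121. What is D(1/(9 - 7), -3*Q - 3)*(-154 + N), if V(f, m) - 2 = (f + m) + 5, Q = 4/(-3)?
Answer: 165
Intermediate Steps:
Q = -4/3 (Q = 4*(-⅓) = -4/3 ≈ -1.3333)
V(f, m) = 7 + f + m (V(f, m) = 2 + ((f + m) + 5) = 2 + (5 + f + m) = 7 + f + m)
N = 484 (N = (7 - 2 - 1)*121 = 4*121 = 484)
D(1/(9 - 7), -3*Q - 3)*(-154 + N) = (-154 + 484)/(9 - 7) = 330/2 = (½)*330 = 165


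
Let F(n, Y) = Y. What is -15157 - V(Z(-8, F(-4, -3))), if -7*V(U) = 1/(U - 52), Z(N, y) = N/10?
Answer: -28010141/1848 ≈ -15157.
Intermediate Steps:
Z(N, y) = N/10 (Z(N, y) = N*(1/10) = N/10)
V(U) = -1/(7*(-52 + U)) (V(U) = -1/(7*(U - 52)) = -1/(7*(-52 + U)))
-15157 - V(Z(-8, F(-4, -3))) = -15157 - (-1)/(-364 + 7*((1/10)*(-8))) = -15157 - (-1)/(-364 + 7*(-4/5)) = -15157 - (-1)/(-364 - 28/5) = -15157 - (-1)/(-1848/5) = -15157 - (-1)*(-5)/1848 = -15157 - 1*5/1848 = -15157 - 5/1848 = -28010141/1848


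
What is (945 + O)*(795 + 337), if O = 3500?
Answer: 5031740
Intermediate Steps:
(945 + O)*(795 + 337) = (945 + 3500)*(795 + 337) = 4445*1132 = 5031740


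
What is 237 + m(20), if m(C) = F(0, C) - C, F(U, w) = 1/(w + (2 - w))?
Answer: 435/2 ≈ 217.50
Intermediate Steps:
F(U, w) = ½ (F(U, w) = 1/2 = ½)
m(C) = ½ - C
237 + m(20) = 237 + (½ - 1*20) = 237 + (½ - 20) = 237 - 39/2 = 435/2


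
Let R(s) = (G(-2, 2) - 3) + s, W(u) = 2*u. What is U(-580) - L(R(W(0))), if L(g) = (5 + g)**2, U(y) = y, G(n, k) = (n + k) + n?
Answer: -580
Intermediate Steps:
G(n, k) = k + 2*n (G(n, k) = (k + n) + n = k + 2*n)
R(s) = -5 + s (R(s) = ((2 + 2*(-2)) - 3) + s = ((2 - 4) - 3) + s = (-2 - 3) + s = -5 + s)
U(-580) - L(R(W(0))) = -580 - (5 + (-5 + 2*0))**2 = -580 - (5 + (-5 + 0))**2 = -580 - (5 - 5)**2 = -580 - 1*0**2 = -580 - 1*0 = -580 + 0 = -580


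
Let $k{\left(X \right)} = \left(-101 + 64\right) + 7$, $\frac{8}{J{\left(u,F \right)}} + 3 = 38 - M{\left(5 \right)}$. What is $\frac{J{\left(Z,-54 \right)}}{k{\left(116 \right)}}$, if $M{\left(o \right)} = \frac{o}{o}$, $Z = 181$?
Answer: $- \frac{2}{255} \approx -0.0078431$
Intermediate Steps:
$M{\left(o \right)} = 1$
$J{\left(u,F \right)} = \frac{4}{17}$ ($J{\left(u,F \right)} = \frac{8}{-3 + \left(38 - 1\right)} = \frac{8}{-3 + 37} = \frac{8}{34} = 8 \cdot \frac{1}{34} = \frac{4}{17}$)
$k{\left(X \right)} = -30$ ($k{\left(X \right)} = -37 + 7 = -30$)
$\frac{J{\left(Z,-54 \right)}}{k{\left(116 \right)}} = \frac{4}{17 \left(-30\right)} = \frac{4}{17} \left(- \frac{1}{30}\right) = - \frac{2}{255}$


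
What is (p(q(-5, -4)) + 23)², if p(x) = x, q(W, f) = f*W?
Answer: 1849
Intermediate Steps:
q(W, f) = W*f
(p(q(-5, -4)) + 23)² = (-5*(-4) + 23)² = (20 + 23)² = 43² = 1849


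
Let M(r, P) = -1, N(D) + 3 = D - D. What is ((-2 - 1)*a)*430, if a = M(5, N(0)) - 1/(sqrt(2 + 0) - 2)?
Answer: -645*sqrt(2) ≈ -912.17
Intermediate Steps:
N(D) = -3 (N(D) = -3 + (D - D) = -3 + 0 = -3)
a = -1 - 1/(-2 + sqrt(2)) (a = -1 - 1/(sqrt(2 + 0) - 2) = -1 - 1/(sqrt(2) - 2) = -1 - 1/(-2 + sqrt(2)) ≈ 0.70711)
((-2 - 1)*a)*430 = ((-2 - 1)*(sqrt(2)/2))*430 = -3*sqrt(2)/2*430 = -645*sqrt(2)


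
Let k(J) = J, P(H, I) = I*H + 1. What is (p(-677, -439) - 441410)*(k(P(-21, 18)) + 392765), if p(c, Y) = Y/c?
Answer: -117258926994828/677 ≈ -1.7320e+11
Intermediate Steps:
P(H, I) = 1 + H*I (P(H, I) = H*I + 1 = 1 + H*I)
(p(-677, -439) - 441410)*(k(P(-21, 18)) + 392765) = (-439/(-677) - 441410)*((1 - 21*18) + 392765) = (-439*(-1/677) - 441410)*((1 - 378) + 392765) = (439/677 - 441410)*(-377 + 392765) = -298834131/677*392388 = -117258926994828/677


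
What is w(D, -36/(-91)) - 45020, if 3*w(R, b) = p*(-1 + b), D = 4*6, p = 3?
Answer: -4096875/91 ≈ -45021.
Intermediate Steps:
D = 24
w(R, b) = -1 + b (w(R, b) = (3*(-1 + b))/3 = (-3 + 3*b)/3 = -1 + b)
w(D, -36/(-91)) - 45020 = (-1 - 36/(-91)) - 45020 = (-1 - 36*(-1/91)) - 45020 = (-1 + 36/91) - 45020 = -55/91 - 45020 = -4096875/91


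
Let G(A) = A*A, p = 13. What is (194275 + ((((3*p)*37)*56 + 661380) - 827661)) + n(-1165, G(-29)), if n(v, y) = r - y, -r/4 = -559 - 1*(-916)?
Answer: 106533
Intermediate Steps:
G(A) = A²
r = -1428 (r = -4*(-559 - 1*(-916)) = -4*(-559 + 916) = -4*357 = -1428)
n(v, y) = -1428 - y
(194275 + ((((3*p)*37)*56 + 661380) - 827661)) + n(-1165, G(-29)) = (194275 + ((((3*13)*37)*56 + 661380) - 827661)) + (-1428 - 1*(-29)²) = (194275 + (((39*37)*56 + 661380) - 827661)) + (-1428 - 1*841) = (194275 + ((1443*56 + 661380) - 827661)) + (-1428 - 841) = (194275 + ((80808 + 661380) - 827661)) - 2269 = (194275 + (742188 - 827661)) - 2269 = (194275 - 85473) - 2269 = 108802 - 2269 = 106533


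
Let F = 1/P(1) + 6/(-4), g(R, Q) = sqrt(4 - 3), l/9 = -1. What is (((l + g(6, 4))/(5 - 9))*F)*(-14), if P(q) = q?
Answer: 14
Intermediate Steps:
l = -9 (l = 9*(-1) = -9)
g(R, Q) = 1 (g(R, Q) = sqrt(1) = 1)
F = -1/2 (F = 1/1 + 6/(-4) = 1*1 + 6*(-1/4) = 1 - 3/2 = -1/2 ≈ -0.50000)
(((l + g(6, 4))/(5 - 9))*F)*(-14) = (((-9 + 1)/(5 - 9))*(-1/2))*(-14) = (-8/(-4)*(-1/2))*(-14) = (-8*(-1/4)*(-1/2))*(-14) = (2*(-1/2))*(-14) = -1*(-14) = 14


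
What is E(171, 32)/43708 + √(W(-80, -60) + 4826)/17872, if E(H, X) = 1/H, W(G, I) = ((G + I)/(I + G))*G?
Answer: 1/7474068 + √4746/17872 ≈ 0.0038548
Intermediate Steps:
W(G, I) = G (W(G, I) = ((G + I)/(G + I))*G = 1*G = G)
E(171, 32)/43708 + √(W(-80, -60) + 4826)/17872 = 1/(171*43708) + √(-80 + 4826)/17872 = (1/171)*(1/43708) + √4746*(1/17872) = 1/7474068 + √4746/17872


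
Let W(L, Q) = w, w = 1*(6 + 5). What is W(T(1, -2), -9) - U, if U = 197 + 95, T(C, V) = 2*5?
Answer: -281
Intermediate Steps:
w = 11 (w = 1*11 = 11)
T(C, V) = 10
W(L, Q) = 11
U = 292
W(T(1, -2), -9) - U = 11 - 1*292 = 11 - 292 = -281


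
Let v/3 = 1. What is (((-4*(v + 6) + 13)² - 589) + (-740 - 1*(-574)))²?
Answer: 51076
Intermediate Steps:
v = 3 (v = 3*1 = 3)
(((-4*(v + 6) + 13)² - 589) + (-740 - 1*(-574)))² = (((-4*(3 + 6) + 13)² - 589) + (-740 - 1*(-574)))² = (((-4*9 + 13)² - 589) + (-740 + 574))² = (((-36 + 13)² - 589) - 166)² = (((-23)² - 589) - 166)² = ((529 - 589) - 166)² = (-60 - 166)² = (-226)² = 51076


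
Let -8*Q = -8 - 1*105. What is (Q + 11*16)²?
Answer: 2313441/64 ≈ 36148.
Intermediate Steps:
Q = 113/8 (Q = -(-8 - 1*105)/8 = -(-8 - 105)/8 = -⅛*(-113) = 113/8 ≈ 14.125)
(Q + 11*16)² = (113/8 + 11*16)² = (113/8 + 176)² = (1521/8)² = 2313441/64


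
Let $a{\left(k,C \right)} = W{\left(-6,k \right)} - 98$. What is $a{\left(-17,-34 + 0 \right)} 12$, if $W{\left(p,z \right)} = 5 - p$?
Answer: $-1044$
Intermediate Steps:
$a{\left(k,C \right)} = -87$ ($a{\left(k,C \right)} = \left(5 - -6\right) - 98 = \left(5 + 6\right) - 98 = 11 - 98 = -87$)
$a{\left(-17,-34 + 0 \right)} 12 = \left(-87\right) 12 = -1044$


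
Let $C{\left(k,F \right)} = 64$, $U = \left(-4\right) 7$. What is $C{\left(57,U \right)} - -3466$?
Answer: $3530$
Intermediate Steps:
$U = -28$
$C{\left(57,U \right)} - -3466 = 64 - -3466 = 64 + 3466 = 3530$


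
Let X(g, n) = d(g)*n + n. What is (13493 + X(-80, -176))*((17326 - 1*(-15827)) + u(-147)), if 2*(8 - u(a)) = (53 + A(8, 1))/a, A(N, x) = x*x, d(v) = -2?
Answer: 22210730762/49 ≈ 4.5328e+8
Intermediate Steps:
A(N, x) = x²
X(g, n) = -n (X(g, n) = -2*n + n = -n)
u(a) = 8 - 27/a (u(a) = 8 - (53 + 1²)/(2*a) = 8 - (53 + 1)/(2*a) = 8 - 27/a)
(13493 + X(-80, -176))*((17326 - 1*(-15827)) + u(-147)) = (13493 - 1*(-176))*((17326 - 1*(-15827)) + (8 - 27/(-147))) = (13493 + 176)*((17326 + 15827) + (8 - 27*(-1/147))) = 13669*(33153 + (8 + 9/49)) = 13669*(33153 + 401/49) = 13669*(1624898/49) = 22210730762/49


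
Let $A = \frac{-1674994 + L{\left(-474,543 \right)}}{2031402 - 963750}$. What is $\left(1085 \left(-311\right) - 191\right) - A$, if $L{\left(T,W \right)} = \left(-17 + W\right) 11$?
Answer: $- \frac{90116351236}{266913} \approx -3.3762 \cdot 10^{5}$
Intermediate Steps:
$L{\left(T,W \right)} = -187 + 11 W$
$A = - \frac{417302}{266913}$ ($A = \frac{-1674994 + \left(-187 + 11 \cdot 543\right)}{2031402 - 963750} = \frac{-1674994 + \left(-187 + 5973\right)}{1067652} = \left(-1674994 + 5786\right) \frac{1}{1067652} = \left(-1669208\right) \frac{1}{1067652} = - \frac{417302}{266913} \approx -1.5634$)
$\left(1085 \left(-311\right) - 191\right) - A = \left(1085 \left(-311\right) - 191\right) - - \frac{417302}{266913} = \left(-337435 - 191\right) + \frac{417302}{266913} = -337626 + \frac{417302}{266913} = - \frac{90116351236}{266913}$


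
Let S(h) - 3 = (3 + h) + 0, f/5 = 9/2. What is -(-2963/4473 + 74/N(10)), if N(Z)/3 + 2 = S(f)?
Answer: -63629/237069 ≈ -0.26840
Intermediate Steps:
f = 45/2 (f = 5*(9/2) = 45/2 ≈ 22.500)
S(h) = 6 + h (S(h) = 3 + ((3 + h) + 0) = 3 + (3 + h) = 6 + h)
N(Z) = 159/2 (N(Z) = -6 + 3*(6 + 45/2) = -6 + 3*(57/2) = -6 + 171/2 = 159/2)
-(-2963/4473 + 74/N(10)) = -(-2963/4473 + 74/(159/2)) = -(-2963*1/4473 + 74*(2/159)) = -(-2963/4473 + 148/159) = -1*63629/237069 = -63629/237069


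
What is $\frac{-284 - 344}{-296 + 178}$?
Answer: $\frac{314}{59} \approx 5.322$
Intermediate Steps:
$\frac{-284 - 344}{-296 + 178} = - \frac{628}{-118} = \left(-628\right) \left(- \frac{1}{118}\right) = \frac{314}{59}$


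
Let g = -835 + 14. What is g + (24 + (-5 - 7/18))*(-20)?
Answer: -10739/9 ≈ -1193.2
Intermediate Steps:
g = -821
g + (24 + (-5 - 7/18))*(-20) = -821 + (24 + (-5 - 7/18))*(-20) = -821 + (24 - 97/18)*(-20) = -821 + (335/18)*(-20) = -821 - 3350/9 = -10739/9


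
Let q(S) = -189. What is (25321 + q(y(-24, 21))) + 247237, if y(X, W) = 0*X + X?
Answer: 272369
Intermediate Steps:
y(X, W) = X (y(X, W) = 0 + X = X)
(25321 + q(y(-24, 21))) + 247237 = (25321 - 189) + 247237 = 25132 + 247237 = 272369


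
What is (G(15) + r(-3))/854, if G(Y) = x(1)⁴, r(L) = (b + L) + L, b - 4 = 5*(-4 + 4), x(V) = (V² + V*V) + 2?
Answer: 127/427 ≈ 0.29742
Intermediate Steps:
x(V) = 2 + 2*V² (x(V) = (V² + V²) + 2 = 2*V² + 2 = 2 + 2*V²)
b = 4 (b = 4 + 5*(-4 + 4) = 4 + 5*0 = 4 + 0 = 4)
r(L) = 4 + 2*L (r(L) = (4 + L) + L = 4 + 2*L)
G(Y) = 256 (G(Y) = (2 + 2*1²)⁴ = (2 + 2*1)⁴ = (2 + 2)⁴ = 4⁴ = 256)
(G(15) + r(-3))/854 = (256 + (4 + 2*(-3)))/854 = (256 + (4 - 6))*(1/854) = (256 - 2)*(1/854) = 254*(1/854) = 127/427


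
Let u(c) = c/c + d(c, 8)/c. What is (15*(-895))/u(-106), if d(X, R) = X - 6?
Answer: -711525/109 ≈ -6527.8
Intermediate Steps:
d(X, R) = -6 + X
u(c) = 1 + (-6 + c)/c (u(c) = c/c + (-6 + c)/c = 1 + (-6 + c)/c)
(15*(-895))/u(-106) = (15*(-895))/(2 - 6/(-106)) = -13425/(2 - 6*(-1/106)) = -13425/(2 + 3/53) = -13425/109/53 = -13425*53/109 = -711525/109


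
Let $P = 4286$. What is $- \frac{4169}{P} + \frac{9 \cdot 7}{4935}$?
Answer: $- \frac{966857}{1007210} \approx -0.95994$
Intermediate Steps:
$- \frac{4169}{P} + \frac{9 \cdot 7}{4935} = - \frac{4169}{4286} + \frac{9 \cdot 7}{4935} = \left(-4169\right) \frac{1}{4286} + 63 \cdot \frac{1}{4935} = - \frac{4169}{4286} + \frac{3}{235} = - \frac{966857}{1007210}$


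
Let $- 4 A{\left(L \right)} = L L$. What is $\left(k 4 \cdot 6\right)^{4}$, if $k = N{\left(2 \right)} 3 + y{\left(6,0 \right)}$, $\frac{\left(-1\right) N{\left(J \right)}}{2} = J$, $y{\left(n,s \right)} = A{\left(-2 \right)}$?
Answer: $9475854336$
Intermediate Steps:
$A{\left(L \right)} = - \frac{L^{2}}{4}$ ($A{\left(L \right)} = - \frac{L L}{4} = - \frac{L^{2}}{4}$)
$y{\left(n,s \right)} = -1$ ($y{\left(n,s \right)} = - \frac{\left(-2\right)^{2}}{4} = \left(- \frac{1}{4}\right) 4 = -1$)
$N{\left(J \right)} = - 2 J$
$k = -13$ ($k = \left(-2\right) 2 \cdot 3 - 1 = \left(-4\right) 3 - 1 = -12 - 1 = -13$)
$\left(k 4 \cdot 6\right)^{4} = \left(\left(-13\right) 4 \cdot 6\right)^{4} = \left(\left(-52\right) 6\right)^{4} = \left(-312\right)^{4} = 9475854336$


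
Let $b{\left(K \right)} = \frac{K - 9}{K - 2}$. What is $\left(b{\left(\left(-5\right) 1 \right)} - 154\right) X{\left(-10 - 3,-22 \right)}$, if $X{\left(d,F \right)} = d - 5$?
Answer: $2736$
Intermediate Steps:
$X{\left(d,F \right)} = -5 + d$ ($X{\left(d,F \right)} = d - 5 = -5 + d$)
$b{\left(K \right)} = \frac{-9 + K}{-2 + K}$
$\left(b{\left(\left(-5\right) 1 \right)} - 154\right) X{\left(-10 - 3,-22 \right)} = \left(\frac{-9 - 5}{-2 - 5} - 154\right) \left(-5 - 13\right) = \left(\frac{1}{-7} \left(-14\right) - 154\right) \left(-18\right) = \left(\left(- \frac{1}{7}\right) \left(-14\right) - 154\right) \left(-18\right) = \left(2 - 154\right) \left(-18\right) = \left(-152\right) \left(-18\right) = 2736$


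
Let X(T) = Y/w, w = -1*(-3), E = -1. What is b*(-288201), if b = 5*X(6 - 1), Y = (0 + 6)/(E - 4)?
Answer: 576402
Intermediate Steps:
w = 3
Y = -6/5 (Y = (0 + 6)/(-1 - 4) = 6/(-5) = 6*(-⅕) = -6/5 ≈ -1.2000)
X(T) = -⅖ (X(T) = -6/5/3 = -6/5*⅓ = -⅖)
b = -2 (b = 5*(-⅖) = -2)
b*(-288201) = -2*(-288201) = 576402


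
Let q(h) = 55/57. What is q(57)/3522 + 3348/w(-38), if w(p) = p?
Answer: -17687429/200754 ≈ -88.105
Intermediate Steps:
q(h) = 55/57 (q(h) = 55*(1/57) = 55/57)
q(57)/3522 + 3348/w(-38) = (55/57)/3522 + 3348/(-38) = (55/57)*(1/3522) + 3348*(-1/38) = 55/200754 - 1674/19 = -17687429/200754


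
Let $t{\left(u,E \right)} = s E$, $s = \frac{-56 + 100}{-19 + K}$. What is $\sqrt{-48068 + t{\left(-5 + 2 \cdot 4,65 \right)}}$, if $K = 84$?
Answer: $6 i \sqrt{1334} \approx 219.14 i$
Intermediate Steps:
$s = \frac{44}{65}$ ($s = \frac{-56 + 100}{-19 + 84} = \frac{44}{65} \approx 0.67692$)
$t{\left(u,E \right)} = \frac{44 E}{65}$
$\sqrt{-48068 + t{\left(-5 + 2 \cdot 4,65 \right)}} = \sqrt{-48068 + \frac{44}{65} \cdot 65} = \sqrt{-48068 + 44} = \sqrt{-48024} = 6 i \sqrt{1334}$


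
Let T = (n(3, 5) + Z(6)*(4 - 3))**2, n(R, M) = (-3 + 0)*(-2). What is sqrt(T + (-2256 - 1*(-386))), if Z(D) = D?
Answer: I*sqrt(1726) ≈ 41.545*I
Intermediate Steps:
n(R, M) = 6 (n(R, M) = -3*(-2) = 6)
T = 144 (T = (6 + 6*(4 - 3))**2 = (6 + 6*1)**2 = (6 + 6)**2 = 12**2 = 144)
sqrt(T + (-2256 - 1*(-386))) = sqrt(144 + (-2256 - 1*(-386))) = sqrt(144 + (-2256 + 386)) = sqrt(144 - 1870) = sqrt(-1726) = I*sqrt(1726)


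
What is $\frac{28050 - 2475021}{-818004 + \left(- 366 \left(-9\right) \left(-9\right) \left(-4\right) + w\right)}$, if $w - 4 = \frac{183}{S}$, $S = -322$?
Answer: $\frac{787924662}{225212135} \approx 3.4986$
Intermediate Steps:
$w = \frac{1105}{322}$ ($w = 4 + \frac{183}{-322} = 4 + 183 \left(- \frac{1}{322}\right) = 4 - \frac{183}{322} = \frac{1105}{322} \approx 3.4317$)
$\frac{28050 - 2475021}{-818004 + \left(- 366 \left(-9\right) \left(-9\right) \left(-4\right) + w\right)} = \frac{28050 - 2475021}{-818004 - \left(- \frac{1105}{322} + 366 \left(-9\right) \left(-9\right) \left(-4\right)\right)} = - \frac{2446971}{-818004 - \left(- \frac{1105}{322} + 366 \cdot 81 \left(-4\right)\right)} = - \frac{2446971}{-818004 + \left(\left(-366\right) \left(-324\right) + \frac{1105}{322}\right)} = - \frac{2446971}{-818004 + \left(118584 + \frac{1105}{322}\right)} = - \frac{2446971}{-818004 + \frac{38185153}{322}} = - \frac{2446971}{- \frac{225212135}{322}} = \left(-2446971\right) \left(- \frac{322}{225212135}\right) = \frac{787924662}{225212135}$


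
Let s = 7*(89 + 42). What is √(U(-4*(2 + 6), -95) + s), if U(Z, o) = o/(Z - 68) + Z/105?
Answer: √40468155/210 ≈ 30.293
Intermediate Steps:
U(Z, o) = Z/105 + o/(-68 + Z) (U(Z, o) = o/(-68 + Z) + Z*(1/105) = o/(-68 + Z) + Z/105 = Z/105 + o/(-68 + Z))
s = 917 (s = 7*131 = 917)
√(U(-4*(2 + 6), -95) + s) = √(((-4*(2 + 6))² - (-272)*(2 + 6) + 105*(-95))/(105*(-68 - 4*(2 + 6))) + 917) = √(((-4*8)² - (-272)*8 - 9975)/(105*(-68 - 4*8)) + 917) = √(((-32)² - 68*(-32) - 9975)/(105*(-68 - 32)) + 917) = √((1/105)*(1024 + 2176 - 9975)/(-100) + 917) = √((1/105)*(-1/100)*(-6775) + 917) = √(271/420 + 917) = √(385411/420) = √40468155/210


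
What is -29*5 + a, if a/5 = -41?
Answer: -350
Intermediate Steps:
a = -205 (a = 5*(-41) = -205)
-29*5 + a = -29*5 - 205 = -145 - 205 = -350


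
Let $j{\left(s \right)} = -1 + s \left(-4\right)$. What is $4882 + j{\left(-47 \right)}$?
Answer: $5069$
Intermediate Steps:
$j{\left(s \right)} = -1 - 4 s$
$4882 + j{\left(-47 \right)} = 4882 - -187 = 4882 + \left(-1 + 188\right) = 4882 + 187 = 5069$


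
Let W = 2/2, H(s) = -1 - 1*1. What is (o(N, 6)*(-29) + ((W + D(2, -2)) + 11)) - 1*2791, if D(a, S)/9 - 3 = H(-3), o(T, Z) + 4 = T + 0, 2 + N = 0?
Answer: -2596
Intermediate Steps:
H(s) = -2 (H(s) = -1 - 1 = -2)
N = -2 (N = -2 + 0 = -2)
o(T, Z) = -4 + T (o(T, Z) = -4 + (T + 0) = -4 + T)
D(a, S) = 9 (D(a, S) = 27 + 9*(-2) = 27 - 18 = 9)
W = 1 (W = 2*(1/2) = 1)
(o(N, 6)*(-29) + ((W + D(2, -2)) + 11)) - 1*2791 = ((-4 - 2)*(-29) + ((1 + 9) + 11)) - 1*2791 = (-6*(-29) + (10 + 11)) - 2791 = (174 + 21) - 2791 = 195 - 2791 = -2596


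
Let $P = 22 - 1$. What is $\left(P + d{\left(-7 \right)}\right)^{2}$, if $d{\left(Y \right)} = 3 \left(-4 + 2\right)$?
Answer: $225$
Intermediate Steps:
$d{\left(Y \right)} = -6$ ($d{\left(Y \right)} = 3 \left(-2\right) = -6$)
$P = 21$ ($P = 22 - 1 = 21$)
$\left(P + d{\left(-7 \right)}\right)^{2} = \left(21 - 6\right)^{2} = 15^{2} = 225$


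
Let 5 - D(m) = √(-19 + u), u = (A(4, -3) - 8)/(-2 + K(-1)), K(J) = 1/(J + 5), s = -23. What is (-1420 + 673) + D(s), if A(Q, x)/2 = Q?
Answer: -742 - I*√19 ≈ -742.0 - 4.3589*I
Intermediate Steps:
K(J) = 1/(5 + J)
A(Q, x) = 2*Q
u = 0 (u = (2*4 - 8)/(-2 + 1/(5 - 1)) = (8 - 8)/(-2 + 1/4) = 0/(-2 + ¼) = 0/(-7/4) = 0*(-4/7) = 0)
D(m) = 5 - I*√19 (D(m) = 5 - √(-19 + 0) = 5 - √(-19) = 5 - I*√19)
(-1420 + 673) + D(s) = (-1420 + 673) + (5 - I*√19) = -747 + (5 - I*√19) = -742 - I*√19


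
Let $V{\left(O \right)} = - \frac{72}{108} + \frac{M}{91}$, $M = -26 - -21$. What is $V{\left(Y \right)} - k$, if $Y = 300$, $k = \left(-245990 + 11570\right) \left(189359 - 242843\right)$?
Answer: $- \frac{3422797363637}{273} \approx -1.2538 \cdot 10^{10}$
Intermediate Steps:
$k = 12537719280$ ($k = \left(-234420\right) \left(-53484\right) = 12537719280$)
$M = -5$ ($M = -26 + 21 = -5$)
$V{\left(O \right)} = - \frac{197}{273}$ ($V{\left(O \right)} = - \frac{72}{108} - \frac{5}{91} = \left(-72\right) \frac{1}{108} - \frac{5}{91} = - \frac{2}{3} - \frac{5}{91} = - \frac{197}{273}$)
$V{\left(Y \right)} - k = - \frac{197}{273} - 12537719280 = - \frac{3422797363637}{273}$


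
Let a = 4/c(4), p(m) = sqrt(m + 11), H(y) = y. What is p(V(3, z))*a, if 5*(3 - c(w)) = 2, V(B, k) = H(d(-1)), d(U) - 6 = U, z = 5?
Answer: 80/13 ≈ 6.1538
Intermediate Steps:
d(U) = 6 + U
V(B, k) = 5 (V(B, k) = 6 - 1 = 5)
c(w) = 13/5 (c(w) = 3 - 1/5*2 = 3 - 2/5 = 13/5)
p(m) = sqrt(11 + m)
a = 20/13 (a = 4/(13/5) = 4*(5/13) = 20/13 ≈ 1.5385)
p(V(3, z))*a = sqrt(11 + 5)*(20/13) = sqrt(16)*(20/13) = 4*(20/13) = 80/13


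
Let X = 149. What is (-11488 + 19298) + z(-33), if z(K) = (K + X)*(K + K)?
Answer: 154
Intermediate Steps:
z(K) = 2*K*(149 + K) (z(K) = (K + 149)*(K + K) = (149 + K)*(2*K) = 2*K*(149 + K))
(-11488 + 19298) + z(-33) = (-11488 + 19298) + 2*(-33)*(149 - 33) = 7810 + 2*(-33)*116 = 7810 - 7656 = 154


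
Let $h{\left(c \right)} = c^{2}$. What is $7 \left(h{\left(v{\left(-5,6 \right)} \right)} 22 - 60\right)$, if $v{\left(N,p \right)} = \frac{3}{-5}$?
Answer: $- \frac{9114}{25} \approx -364.56$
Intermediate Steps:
$v{\left(N,p \right)} = - \frac{3}{5}$ ($v{\left(N,p \right)} = 3 \left(- \frac{1}{5}\right) = - \frac{3}{5}$)
$7 \left(h{\left(v{\left(-5,6 \right)} \right)} 22 - 60\right) = 7 \left(\left(- \frac{3}{5}\right)^{2} \cdot 22 - 60\right) = 7 \left(\frac{9}{25} \cdot 22 - 60\right) = 7 \left(\frac{198}{25} - 60\right) = 7 \left(- \frac{1302}{25}\right) = - \frac{9114}{25}$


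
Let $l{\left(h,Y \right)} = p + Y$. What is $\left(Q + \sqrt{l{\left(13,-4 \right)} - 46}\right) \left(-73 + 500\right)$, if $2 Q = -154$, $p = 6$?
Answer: $-32879 + 854 i \sqrt{11} \approx -32879.0 + 2832.4 i$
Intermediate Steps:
$l{\left(h,Y \right)} = 6 + Y$
$Q = -77$ ($Q = \frac{1}{2} \left(-154\right) = -77$)
$\left(Q + \sqrt{l{\left(13,-4 \right)} - 46}\right) \left(-73 + 500\right) = \left(-77 + \sqrt{\left(6 - 4\right) - 46}\right) \left(-73 + 500\right) = \left(-77 + \sqrt{2 - 46}\right) 427 = \left(-77 + \sqrt{-44}\right) 427 = \left(-77 + 2 i \sqrt{11}\right) 427 = -32879 + 854 i \sqrt{11}$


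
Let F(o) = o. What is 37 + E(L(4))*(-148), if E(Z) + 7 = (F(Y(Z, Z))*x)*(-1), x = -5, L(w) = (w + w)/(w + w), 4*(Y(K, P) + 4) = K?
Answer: 3848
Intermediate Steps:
Y(K, P) = -4 + K/4
L(w) = 1 (L(w) = (2*w)/((2*w)) = (2*w)*(1/(2*w)) = 1)
E(Z) = -27 + 5*Z/4 (E(Z) = -7 + ((-4 + Z/4)*(-5))*(-1) = -7 + (20 - 5*Z/4)*(-1) = -7 + (-20 + 5*Z/4) = -27 + 5*Z/4)
37 + E(L(4))*(-148) = 37 + (-27 + (5/4)*1)*(-148) = 37 + (-27 + 5/4)*(-148) = 37 - 103/4*(-148) = 37 + 3811 = 3848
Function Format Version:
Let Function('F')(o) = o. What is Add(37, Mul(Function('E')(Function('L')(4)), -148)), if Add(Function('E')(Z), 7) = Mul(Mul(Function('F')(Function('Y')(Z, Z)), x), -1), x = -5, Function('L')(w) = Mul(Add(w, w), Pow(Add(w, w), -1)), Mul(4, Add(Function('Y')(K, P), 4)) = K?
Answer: 3848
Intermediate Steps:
Function('Y')(K, P) = Add(-4, Mul(Rational(1, 4), K))
Function('L')(w) = 1 (Function('L')(w) = Mul(Mul(2, w), Pow(Mul(2, w), -1)) = Mul(Mul(2, w), Mul(Rational(1, 2), Pow(w, -1))) = 1)
Function('E')(Z) = Add(-27, Mul(Rational(5, 4), Z)) (Function('E')(Z) = Add(-7, Mul(Mul(Add(-4, Mul(Rational(1, 4), Z)), -5), -1)) = Add(-7, Mul(Add(20, Mul(Rational(-5, 4), Z)), -1)) = Add(-7, Add(-20, Mul(Rational(5, 4), Z))) = Add(-27, Mul(Rational(5, 4), Z)))
Add(37, Mul(Function('E')(Function('L')(4)), -148)) = Add(37, Mul(Add(-27, Mul(Rational(5, 4), 1)), -148)) = Add(37, Mul(Add(-27, Rational(5, 4)), -148)) = Add(37, Mul(Rational(-103, 4), -148)) = Add(37, 3811) = 3848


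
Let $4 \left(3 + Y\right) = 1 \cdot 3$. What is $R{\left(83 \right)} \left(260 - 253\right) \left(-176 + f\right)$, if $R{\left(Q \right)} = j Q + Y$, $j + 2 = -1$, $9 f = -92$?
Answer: $\frac{982555}{3} \approx 3.2752 \cdot 10^{5}$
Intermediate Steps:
$f = - \frac{92}{9}$ ($f = \frac{1}{9} \left(-92\right) = - \frac{92}{9} \approx -10.222$)
$Y = - \frac{9}{4}$ ($Y = -3 + \frac{1 \cdot 3}{4} = -3 + \frac{1}{4} \cdot 3 = -3 + \frac{3}{4} = - \frac{9}{4} \approx -2.25$)
$j = -3$ ($j = -2 - 1 = -3$)
$R{\left(Q \right)} = - \frac{9}{4} - 3 Q$ ($R{\left(Q \right)} = - 3 Q - \frac{9}{4} = - \frac{9}{4} - 3 Q$)
$R{\left(83 \right)} \left(260 - 253\right) \left(-176 + f\right) = \left(- \frac{9}{4} - 249\right) \left(260 - 253\right) \left(-176 - \frac{92}{9}\right) = \left(- \frac{9}{4} - 249\right) 7 \left(- \frac{1676}{9}\right) = \left(- \frac{1005}{4}\right) \left(- \frac{11732}{9}\right) = \frac{982555}{3}$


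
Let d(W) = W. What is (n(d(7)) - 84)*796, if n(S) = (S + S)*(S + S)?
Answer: 89152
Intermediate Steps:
n(S) = 4*S² (n(S) = (2*S)*(2*S) = 4*S²)
(n(d(7)) - 84)*796 = (4*7² - 84)*796 = (4*49 - 84)*796 = (196 - 84)*796 = 112*796 = 89152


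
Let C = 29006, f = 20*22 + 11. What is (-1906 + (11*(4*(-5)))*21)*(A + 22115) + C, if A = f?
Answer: -147236710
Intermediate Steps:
f = 451 (f = 440 + 11 = 451)
A = 451
(-1906 + (11*(4*(-5)))*21)*(A + 22115) + C = (-1906 + (11*(4*(-5)))*21)*(451 + 22115) + 29006 = (-1906 + (11*(-20))*21)*22566 + 29006 = (-1906 - 220*21)*22566 + 29006 = (-1906 - 4620)*22566 + 29006 = -6526*22566 + 29006 = -147265716 + 29006 = -147236710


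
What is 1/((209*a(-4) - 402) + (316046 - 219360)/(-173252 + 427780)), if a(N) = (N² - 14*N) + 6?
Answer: 127264/2023545943 ≈ 6.2892e-5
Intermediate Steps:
a(N) = 6 + N² - 14*N
1/((209*a(-4) - 402) + (316046 - 219360)/(-173252 + 427780)) = 1/((209*(6 + (-4)² - 14*(-4)) - 402) + (316046 - 219360)/(-173252 + 427780)) = 1/((209*(6 + 16 + 56) - 402) + 96686/254528) = 1/((209*78 - 402) + 96686*(1/254528)) = 1/((16302 - 402) + 48343/127264) = 1/(15900 + 48343/127264) = 1/(2023545943/127264) = 127264/2023545943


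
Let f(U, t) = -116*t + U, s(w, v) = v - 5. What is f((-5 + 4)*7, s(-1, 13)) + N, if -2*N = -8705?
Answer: 6835/2 ≈ 3417.5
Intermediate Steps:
N = 8705/2 (N = -½*(-8705) = 8705/2 ≈ 4352.5)
s(w, v) = -5 + v
f(U, t) = U - 116*t
f((-5 + 4)*7, s(-1, 13)) + N = ((-5 + 4)*7 - 116*(-5 + 13)) + 8705/2 = (-1*7 - 116*8) + 8705/2 = (-7 - 928) + 8705/2 = -935 + 8705/2 = 6835/2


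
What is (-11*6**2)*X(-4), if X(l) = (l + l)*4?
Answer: 12672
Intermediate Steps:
X(l) = 8*l (X(l) = (2*l)*4 = 8*l)
(-11*6**2)*X(-4) = (-11*6**2)*(8*(-4)) = -11*36*(-32) = -396*(-32) = 12672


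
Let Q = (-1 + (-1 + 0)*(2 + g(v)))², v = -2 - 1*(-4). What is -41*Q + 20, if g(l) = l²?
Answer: -1989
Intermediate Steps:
v = 2 (v = -2 + 4 = 2)
Q = 49 (Q = (-1 + (-1 + 0)*(2 + 2²))² = (-1 - (2 + 4))² = (-1 - 1*6)² = (-1 - 6)² = (-7)² = 49)
-41*Q + 20 = -41*49 + 20 = -2009 + 20 = -1989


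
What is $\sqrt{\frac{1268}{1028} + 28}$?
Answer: $\frac{\sqrt{1930841}}{257} \approx 5.4068$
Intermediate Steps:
$\sqrt{\frac{1268}{1028} + 28} = \sqrt{1268 \cdot \frac{1}{1028} + 28} = \sqrt{\frac{317}{257} + 28} = \sqrt{\frac{7513}{257}} = \frac{\sqrt{1930841}}{257}$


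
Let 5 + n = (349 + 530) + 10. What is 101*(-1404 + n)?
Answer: -52520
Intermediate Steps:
n = 884 (n = -5 + ((349 + 530) + 10) = -5 + (879 + 10) = -5 + 889 = 884)
101*(-1404 + n) = 101*(-1404 + 884) = 101*(-520) = -52520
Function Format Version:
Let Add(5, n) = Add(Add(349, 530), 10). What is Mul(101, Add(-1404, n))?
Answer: -52520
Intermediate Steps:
n = 884 (n = Add(-5, Add(Add(349, 530), 10)) = Add(-5, Add(879, 10)) = Add(-5, 889) = 884)
Mul(101, Add(-1404, n)) = Mul(101, Add(-1404, 884)) = Mul(101, -520) = -52520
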